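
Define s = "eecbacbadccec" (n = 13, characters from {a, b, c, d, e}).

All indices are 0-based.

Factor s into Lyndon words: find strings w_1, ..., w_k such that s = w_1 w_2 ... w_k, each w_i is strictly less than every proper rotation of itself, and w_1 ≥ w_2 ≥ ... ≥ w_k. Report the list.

["e", "e", "c", "b", "acbadccec"]

emit factor 1: 'e' (i=0, period=1)
emit factor 2: 'e' (i=1, period=1)
emit factor 3: 'c' (i=2, period=1)
emit factor 4: 'b' (i=3, period=1)
emit factor 5: 'acbadccec' (i=4, period=9)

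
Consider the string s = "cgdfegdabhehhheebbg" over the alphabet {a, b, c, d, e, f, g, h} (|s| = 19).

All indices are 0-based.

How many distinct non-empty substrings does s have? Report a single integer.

176

rank→(start, suffix):
  0 → (7, 'abhehhheebbg')
  1 → (16, 'bbg')
  2 → (17, 'bg')
  3 → (8, 'bhehhheebbg')
  4 → (0, 'cgdfegdabhehhheebbg')
  5 → (6, 'dabhehhheebbg')
  6 → (2, 'dfegdabhehhheebbg')
  7 → (15, 'ebbg')
  8 → (14, 'eebbg')
  9 → (4, 'egdabhehhheebbg')
  10 → (10, 'ehhheebbg')
  11 → (3, 'fegdabhehhheebbg')
  12 → (18, 'g')
  13 → (5, 'gdabhehhheebbg')
  14 → (1, 'gdfegdabhehhheebbg')
  15 → (13, 'heebbg')
  16 → (9, 'hehhheebbg')
  17 → (12, 'hheebbg')
  18 → (11, 'hhheebbg')

SA = [7, 16, 17, 8, 0, 6, 2, 15, 14, 4, 10, 3, 18, 5, 1, 13, 9, 12, 11]
[i] adj suffixes → lcp
  [1] 7/16 → 0 ('')
  [2] 16/17 → 1 ('b')
  [3] 17/8 → 1 ('b')
  [4] 8/0 → 0 ('')
  [5] 0/6 → 0 ('')
  [6] 6/2 → 1 ('d')
  [7] 2/15 → 0 ('')
  [8] 15/14 → 1 ('e')
  [9] 14/4 → 1 ('e')
  [10] 4/10 → 1 ('e')
  [11] 10/3 → 0 ('')
  [12] 3/18 → 0 ('')
  [13] 18/5 → 1 ('g')
  [14] 5/1 → 2 ('gd')
  [15] 1/13 → 0 ('')
  [16] 13/9 → 2 ('he')
  [17] 9/12 → 1 ('h')
  [18] 12/11 → 2 ('hh')

n(n+1)/2 = 19·20/2 = 190
Σ LCP = 0 + 0 + 1 + 1 + 0 + 0 + 1 + 0 + 1 + 1 + 1 + 0 + 0 + 1 + 2 + 0 + 2 + 1 + 2 = 14
distinct = 190 − 14 = 176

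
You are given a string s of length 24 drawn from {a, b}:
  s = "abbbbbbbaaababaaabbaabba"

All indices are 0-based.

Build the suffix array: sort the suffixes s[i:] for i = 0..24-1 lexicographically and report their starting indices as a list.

rank→(start, suffix):
  0 → (23, 'a')
  1 → (8, 'aaababaaabbaabba')
  2 → (14, 'aaabbaabba')
  3 → (9, 'aababaaabbaabba')
  4 → (19, 'aabba')
  5 → (15, 'aabbaabba')
  6 → (12, 'abaaabbaabba')
  7 → (10, 'ababaaabbaabba')
  8 → (20, 'abba')
  9 → (16, 'abbaabba')
  10 → (0, 'abbbbbbbaaababaaabbaabba')
  11 → (22, 'ba')
  12 → (7, 'baaababaaabbaabba')
  13 → (13, 'baaabbaabba')
  14 → (18, 'baabba')
  15 → (11, 'babaaabbaabba')
  16 → (21, 'bba')
  17 → (6, 'bbaaababaaabbaabba')
  18 → (17, 'bbaabba')
  19 → (5, 'bbbaaababaaabbaabba')
  20 → (4, 'bbbbaaababaaabbaabba')
  21 → (3, 'bbbbbaaababaaabbaabba')
  22 → (2, 'bbbbbbaaababaaabbaabba')
  23 → (1, 'bbbbbbbaaababaaabbaabba')

[23, 8, 14, 9, 19, 15, 12, 10, 20, 16, 0, 22, 7, 13, 18, 11, 21, 6, 17, 5, 4, 3, 2, 1]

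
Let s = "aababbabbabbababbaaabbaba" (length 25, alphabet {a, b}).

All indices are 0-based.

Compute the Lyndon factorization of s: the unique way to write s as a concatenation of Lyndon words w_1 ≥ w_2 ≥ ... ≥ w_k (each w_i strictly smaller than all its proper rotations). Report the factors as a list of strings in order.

emit factor 1: 'aababbabbabbababb' (i=0, period=17)
emit factor 2: 'aaabbab' (i=17, period=7)
emit factor 3: 'a' (i=24, period=1)

["aababbabbabbababb", "aaabbab", "a"]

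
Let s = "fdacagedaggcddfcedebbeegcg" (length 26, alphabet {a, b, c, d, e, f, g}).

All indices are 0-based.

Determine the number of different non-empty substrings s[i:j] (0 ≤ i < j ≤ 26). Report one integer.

sorted suffixes:
  #0 SA[0]=2  'acagedaggcddfcedebbeegcg'
  #1 SA[1]=4  'agedaggcddfcedebbeegcg'
  #2 SA[2]=8  'aggcddfcedebbeegcg'
  #3 SA[3]=19  'bbeegcg'
  #4 SA[4]=20  'beegcg'
  #5 SA[5]=3  'cagedaggcddfcedebbeegcg'
  #6 SA[6]=11  'cddfcedebbeegcg'
  #7 SA[7]=15  'cedebbeegcg'
  #8 SA[8]=24  'cg'
  #9 SA[9]=1  'dacagedaggcddfcedebbeegcg'
  #10 SA[10]=7  'daggcddfcedebbeegcg'
  #11 SA[11]=12  'ddfcedebbeegcg'
  #12 SA[12]=17  'debbeegcg'
  #13 SA[13]=13  'dfcedebbeegcg'
  #14 SA[14]=18  'ebbeegcg'
  #15 SA[15]=6  'edaggcddfcedebbeegcg'
  #16 SA[16]=16  'edebbeegcg'
  #17 SA[17]=21  'eegcg'
  #18 SA[18]=22  'egcg'
  #19 SA[19]=14  'fcedebbeegcg'
  #20 SA[20]=0  'fdacagedaggcddfcedebbeegcg'
  #21 SA[21]=25  'g'
  #22 SA[22]=10  'gcddfcedebbeegcg'
  #23 SA[23]=23  'gcg'
  #24 SA[24]=5  'gedaggcddfcedebbeegcg'
  #25 SA[25]=9  'ggcddfcedebbeegcg'

SA = [2, 4, 8, 19, 20, 3, 11, 15, 24, 1, 7, 12, 17, 13, 18, 6, 16, 21, 22, 14, 0, 25, 10, 23, 5, 9]
rank  pair      lcp
   1  s[2:],s[4:]  1  'a'
   2  s[4:],s[8:]  2  'ag'
   3  s[8:],s[19:]  0  ''
   4  s[19:],s[20:]  1  'b'
   5  s[20:],s[3:]  0  ''
   6  s[3:],s[11:]  1  'c'
   7  s[11:],s[15:]  1  'c'
   8  s[15:],s[24:]  1  'c'
   9  s[24:],s[1:]  0  ''
  10  s[1:],s[7:]  2  'da'
  11  s[7:],s[12:]  1  'd'
  12  s[12:],s[17:]  1  'd'
  13  s[17:],s[13:]  1  'd'
  14  s[13:],s[18:]  0  ''
  15  s[18:],s[6:]  1  'e'
  16  s[6:],s[16:]  2  'ed'
  17  s[16:],s[21:]  1  'e'
  18  s[21:],s[22:]  1  'e'
  19  s[22:],s[14:]  0  ''
  20  s[14:],s[0:]  1  'f'
  21  s[0:],s[25:]  0  ''
  22  s[25:],s[10:]  1  'g'
  23  s[10:],s[23:]  2  'gc'
  24  s[23:],s[5:]  1  'g'
  25  s[5:],s[9:]  1  'g'

n(n+1)/2 = 26·27/2 = 351
Σ LCP = 0 + 1 + 2 + 0 + 1 + 0 + 1 + 1 + 1 + 0 + 2 + 1 + 1 + 1 + 0 + 1 + 2 + 1 + 1 + 0 + 1 + 0 + 1 + 2 + 1 + 1 = 23
distinct = 351 − 23 = 328

328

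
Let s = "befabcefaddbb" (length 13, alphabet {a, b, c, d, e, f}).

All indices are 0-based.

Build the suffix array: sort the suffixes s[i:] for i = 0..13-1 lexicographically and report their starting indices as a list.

[3, 8, 12, 11, 4, 0, 5, 10, 9, 1, 6, 2, 7]

sorted suffixes:
  #0 SA[0]=3  'abcefaddbb'
  #1 SA[1]=8  'addbb'
  #2 SA[2]=12  'b'
  #3 SA[3]=11  'bb'
  #4 SA[4]=4  'bcefaddbb'
  #5 SA[5]=0  'befabcefaddbb'
  #6 SA[6]=5  'cefaddbb'
  #7 SA[7]=10  'dbb'
  #8 SA[8]=9  'ddbb'
  #9 SA[9]=1  'efabcefaddbb'
  #10 SA[10]=6  'efaddbb'
  #11 SA[11]=2  'fabcefaddbb'
  #12 SA[12]=7  'faddbb'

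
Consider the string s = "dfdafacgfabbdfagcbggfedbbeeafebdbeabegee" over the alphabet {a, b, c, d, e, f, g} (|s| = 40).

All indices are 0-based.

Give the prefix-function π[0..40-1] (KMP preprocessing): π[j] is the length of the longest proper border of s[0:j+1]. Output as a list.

π[0] = 0
j=1 s[j]='f': π[1]=0 (border '')
j=2 s[j]='d': π[2]=1 (border 'd')
j=3 s[j]='a': k: 1→0; π[3]=0 (border '')
j=4 s[j]='f': π[4]=0 (border '')
j=5 s[j]='a': π[5]=0 (border '')
j=6 s[j]='c': π[6]=0 (border '')
j=7 s[j]='g': π[7]=0 (border '')
j=8 s[j]='f': π[8]=0 (border '')
j=9 s[j]='a': π[9]=0 (border '')
j=10 s[j]='b': π[10]=0 (border '')
j=11 s[j]='b': π[11]=0 (border '')
j=12 s[j]='d': π[12]=1 (border 'd')
j=13 s[j]='f': π[13]=2 (border 'df')
j=14 s[j]='a': k: 2→0; π[14]=0 (border '')
j=15 s[j]='g': π[15]=0 (border '')
j=16 s[j]='c': π[16]=0 (border '')
j=17 s[j]='b': π[17]=0 (border '')
j=18 s[j]='g': π[18]=0 (border '')
j=19 s[j]='g': π[19]=0 (border '')
j=20 s[j]='f': π[20]=0 (border '')
j=21 s[j]='e': π[21]=0 (border '')
j=22 s[j]='d': π[22]=1 (border 'd')
j=23 s[j]='b': k: 1→0; π[23]=0 (border '')
j=24 s[j]='b': π[24]=0 (border '')
j=25 s[j]='e': π[25]=0 (border '')
j=26 s[j]='e': π[26]=0 (border '')
j=27 s[j]='a': π[27]=0 (border '')
j=28 s[j]='f': π[28]=0 (border '')
j=29 s[j]='e': π[29]=0 (border '')
j=30 s[j]='b': π[30]=0 (border '')
j=31 s[j]='d': π[31]=1 (border 'd')
j=32 s[j]='b': k: 1→0; π[32]=0 (border '')
j=33 s[j]='e': π[33]=0 (border '')
j=34 s[j]='a': π[34]=0 (border '')
j=35 s[j]='b': π[35]=0 (border '')
j=36 s[j]='e': π[36]=0 (border '')
j=37 s[j]='g': π[37]=0 (border '')
j=38 s[j]='e': π[38]=0 (border '')
j=39 s[j]='e': π[39]=0 (border '')

[0, 0, 1, 0, 0, 0, 0, 0, 0, 0, 0, 0, 1, 2, 0, 0, 0, 0, 0, 0, 0, 0, 1, 0, 0, 0, 0, 0, 0, 0, 0, 1, 0, 0, 0, 0, 0, 0, 0, 0]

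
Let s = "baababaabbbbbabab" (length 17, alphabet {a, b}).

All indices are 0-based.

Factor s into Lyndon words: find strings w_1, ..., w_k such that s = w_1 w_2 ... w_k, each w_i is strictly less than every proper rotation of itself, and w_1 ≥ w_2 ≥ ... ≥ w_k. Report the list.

["b", "aababaabbbbbabab"]

emit factor 1: 'b' (i=0, period=1)
emit factor 2: 'aababaabbbbbabab' (i=1, period=16)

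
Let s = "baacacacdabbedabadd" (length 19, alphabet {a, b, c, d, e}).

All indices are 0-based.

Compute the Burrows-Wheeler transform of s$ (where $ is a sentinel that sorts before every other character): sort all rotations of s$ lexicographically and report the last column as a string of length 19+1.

dbddaccb$aabaaadecab

rank  rotation              last
    0  $baacacacdabbedabadd  d
    1  aacacacdabbedabadd$b  b
    2  abadd$baacacacdabbed  d
    3  abbedabadd$baacacacd  d
    4  acacacdabbedabadd$ba  a
    5  acacdabbedabadd$baac  c
    6  acdabbedabadd$baacac  c
    7  add$baacacacdabbedab  b
    8  baacacacdabbedabadd$  $
    9  badd$baacacacdabbeda  a
   10  bbedabadd$baacacacda  a
   11  bedabadd$baacacacdab  b
   12  cacacdabbedabadd$baa  a
   13  cacdabbedabadd$baaca  a
   14  cdabbedabadd$baacaca  a
   15  d$baacacacdabbedabad  d
   16  dabadd$baacacacdabbe  e
   17  dabbedabadd$baacacac  c
   18  dd$baacacacdabbedaba  a
   19  edabadd$baacacacdabb  b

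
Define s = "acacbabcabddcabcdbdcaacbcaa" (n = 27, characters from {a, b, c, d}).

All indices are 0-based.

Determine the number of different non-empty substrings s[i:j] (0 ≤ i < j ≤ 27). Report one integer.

335

rank | idx | suffix
   0 |  26 | a
   1 |  25 | aa
   2 |  20 | aacbcaa
   3 |   5 | abcabddcabcdbdcaacbcaa
   4 |  13 | abcdbdcaacbcaa
   5 |   8 | abddcabcdbdcaacbcaa
   6 |   0 | acacbabcabddcabcdbdcaacbcaa
   7 |   2 | acbabcabddcabcdbdcaacbcaa
   8 |  21 | acbcaa
   9 |   4 | babcabddcabcdbdcaacbcaa
  10 |  23 | bcaa
  11 |   6 | bcabddcabcdbdcaacbcaa
  12 |  14 | bcdbdcaacbcaa
  13 |  17 | bdcaacbcaa
  14 |   9 | bddcabcdbdcaacbcaa
  15 |  24 | caa
  16 |  19 | caacbcaa
  17 |  12 | cabcdbdcaacbcaa
  18 |   7 | cabddcabcdbdcaacbcaa
  19 |   1 | cacbabcabddcabcdbdcaacbcaa
  20 |   3 | cbabcabddcabcdbdcaacbcaa
  21 |  22 | cbcaa
  22 |  15 | cdbdcaacbcaa
  23 |  16 | dbdcaacbcaa
  24 |  18 | dcaacbcaa
  25 |  11 | dcabcdbdcaacbcaa
  26 |  10 | ddcabcdbdcaacbcaa

SA = [26, 25, 20, 5, 13, 8, 0, 2, 21, 4, 23, 6, 14, 17, 9, 24, 19, 12, 7, 1, 3, 22, 15, 16, 18, 11, 10]
[i] adj suffixes → lcp
  [1] 26/25 → 1 ('a')
  [2] 25/20 → 2 ('aa')
  [3] 20/5 → 1 ('a')
  [4] 5/13 → 3 ('abc')
  [5] 13/8 → 2 ('ab')
  [6] 8/0 → 1 ('a')
  [7] 0/2 → 2 ('ac')
  [8] 2/21 → 3 ('acb')
  [9] 21/4 → 0 ('')
  [10] 4/23 → 1 ('b')
  [11] 23/6 → 3 ('bca')
  [12] 6/14 → 2 ('bc')
  [13] 14/17 → 1 ('b')
  [14] 17/9 → 2 ('bd')
  [15] 9/24 → 0 ('')
  [16] 24/19 → 3 ('caa')
  [17] 19/12 → 2 ('ca')
  [18] 12/7 → 3 ('cab')
  [19] 7/1 → 2 ('ca')
  [20] 1/3 → 1 ('c')
  [21] 3/22 → 2 ('cb')
  [22] 22/15 → 1 ('c')
  [23] 15/16 → 0 ('')
  [24] 16/18 → 1 ('d')
  [25] 18/11 → 3 ('dca')
  [26] 11/10 → 1 ('d')

n(n+1)/2 = 27·28/2 = 378
Σ LCP = 0 + 1 + 2 + 1 + 3 + 2 + 1 + 2 + 3 + 0 + 1 + 3 + 2 + 1 + 2 + 0 + 3 + 2 + 3 + 2 + 1 + 2 + 1 + 0 + 1 + 3 + 1 = 43
distinct = 378 − 43 = 335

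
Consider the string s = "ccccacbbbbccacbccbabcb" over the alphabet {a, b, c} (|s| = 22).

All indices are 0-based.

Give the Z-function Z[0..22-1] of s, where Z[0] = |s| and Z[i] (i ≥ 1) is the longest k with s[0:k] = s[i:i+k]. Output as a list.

[22, 3, 2, 1, 0, 1, 0, 0, 0, 0, 2, 1, 0, 1, 0, 2, 1, 0, 0, 0, 1, 0]

Z[0]=22
i=1: i≥r, start 0; Z[1]=3 grow→box=[1,4)
i=2: min(r-i=2, Z[1]=3)=2; Z[2]=2
i=3: min(r-i=1, Z[2]=2)=1; Z[3]=1
i=4: i≥r, start 0; Z[4]=0
i=5: i≥r, start 0; Z[5]=1 grow→box=[5,6)
i=6: i≥r, start 0; Z[6]=0
i=7: i≥r, start 0; Z[7]=0
i=8: i≥r, start 0; Z[8]=0
i=9: i≥r, start 0; Z[9]=0
i=10: i≥r, start 0; Z[10]=2 grow→box=[10,12)
i=11: min(r-i=1, Z[1]=3)=1; Z[11]=1
i=12: i≥r, start 0; Z[12]=0
i=13: i≥r, start 0; Z[13]=1 grow→box=[13,14)
i=14: i≥r, start 0; Z[14]=0
i=15: i≥r, start 0; Z[15]=2 grow→box=[15,17)
i=16: min(r-i=1, Z[1]=3)=1; Z[16]=1
i=17: i≥r, start 0; Z[17]=0
i=18: i≥r, start 0; Z[18]=0
i=19: i≥r, start 0; Z[19]=0
i=20: i≥r, start 0; Z[20]=1 grow→box=[20,21)
i=21: i≥r, start 0; Z[21]=0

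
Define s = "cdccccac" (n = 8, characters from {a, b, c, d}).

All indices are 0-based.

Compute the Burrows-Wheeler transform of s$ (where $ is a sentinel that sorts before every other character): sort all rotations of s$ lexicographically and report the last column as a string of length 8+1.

ccacccd$c

rank  rotation   last
    0  $cdccccac  c
    1  ac$cdcccc  c
    2  c$cdcccca  a
    3  cac$cdccc  c
    4  ccac$cdcc  c
    5  cccac$cdc  c
    6  ccccac$cd  d
    7  cdccccac$  $
    8  dccccac$c  c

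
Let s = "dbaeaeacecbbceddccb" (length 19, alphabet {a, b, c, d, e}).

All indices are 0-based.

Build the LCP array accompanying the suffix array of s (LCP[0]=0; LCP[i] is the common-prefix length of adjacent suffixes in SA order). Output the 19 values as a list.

[0, 1, 3, 0, 1, 1, 1, 0, 2, 1, 1, 2, 0, 1, 1, 0, 2, 1, 1]

rank→(start, suffix):
  0 → (6, 'acecbbceddccb')
  1 → (4, 'aeacecbbceddccb')
  2 → (2, 'aeaeacecbbceddccb')
  3 → (18, 'b')
  4 → (1, 'baeaeacecbbceddccb')
  5 → (10, 'bbceddccb')
  6 → (11, 'bceddccb')
  7 → (17, 'cb')
  8 → (9, 'cbbceddccb')
  9 → (16, 'ccb')
  10 → (7, 'cecbbceddccb')
  11 → (12, 'ceddccb')
  12 → (0, 'dbaeaeacecbbceddccb')
  13 → (15, 'dccb')
  14 → (14, 'ddccb')
  15 → (5, 'eacecbbceddccb')
  16 → (3, 'eaeacecbbceddccb')
  17 → (8, 'ecbbceddccb')
  18 → (13, 'eddccb')

SA = [6, 4, 2, 18, 1, 10, 11, 17, 9, 16, 7, 12, 0, 15, 14, 5, 3, 8, 13]
rank  pair      lcp
   1  s[6:],s[4:]  1  'a'
   2  s[4:],s[2:]  3  'aea'
   3  s[2:],s[18:]  0  ''
   4  s[18:],s[1:]  1  'b'
   5  s[1:],s[10:]  1  'b'
   6  s[10:],s[11:]  1  'b'
   7  s[11:],s[17:]  0  ''
   8  s[17:],s[9:]  2  'cb'
   9  s[9:],s[16:]  1  'c'
  10  s[16:],s[7:]  1  'c'
  11  s[7:],s[12:]  2  'ce'
  12  s[12:],s[0:]  0  ''
  13  s[0:],s[15:]  1  'd'
  14  s[15:],s[14:]  1  'd'
  15  s[14:],s[5:]  0  ''
  16  s[5:],s[3:]  2  'ea'
  17  s[3:],s[8:]  1  'e'
  18  s[8:],s[13:]  1  'e'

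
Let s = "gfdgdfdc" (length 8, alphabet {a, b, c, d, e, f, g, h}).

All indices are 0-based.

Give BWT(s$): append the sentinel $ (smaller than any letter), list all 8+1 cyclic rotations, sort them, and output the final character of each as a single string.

rank  rotation   last
    0  $gfdgdfdc  c
    1  c$gfdgdfd  d
    2  dc$gfdgdf  f
    3  dfdc$gfdg  g
    4  dgdfdc$gf  f
    5  fdc$gfdgd  d
    6  fdgdfdc$g  g
    7  gdfdc$gfd  d
    8  gfdgdfdc$  $

cdfgfdgd$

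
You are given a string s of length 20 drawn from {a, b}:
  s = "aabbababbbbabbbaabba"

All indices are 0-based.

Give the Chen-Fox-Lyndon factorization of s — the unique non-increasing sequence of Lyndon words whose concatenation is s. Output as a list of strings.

emit factor 1: 'aabbababbbbabbb' (i=0, period=15)
emit factor 2: 'aabb' (i=15, period=4)
emit factor 3: 'a' (i=19, period=1)

["aabbababbbbabbb", "aabb", "a"]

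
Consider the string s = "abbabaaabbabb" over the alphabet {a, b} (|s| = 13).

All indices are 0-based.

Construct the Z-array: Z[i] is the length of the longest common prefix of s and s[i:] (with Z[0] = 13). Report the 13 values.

[13, 0, 0, 2, 0, 1, 1, 5, 0, 0, 3, 0, 0]

Z[0]=13
i=1: fresh scan; Z[1]=0
i=2: fresh scan; Z[2]=0
i=3: fresh scan; Z[3]=2 grow→box=[3,5)
i=4: min(r-i=1, Z[1]=0)=0; Z[4]=0
i=5: fresh scan; Z[5]=1 grow→box=[5,6)
i=6: fresh scan; Z[6]=1 grow→box=[6,7)
i=7: fresh scan; Z[7]=5 grow→box=[7,12)
i=8: min(r-i=4, Z[1]=0)=0; Z[8]=0
i=9: min(r-i=3, Z[2]=0)=0; Z[9]=0
i=10: min(r-i=2, Z[3]=2)=2; Z[10]=3 grow→box=[10,13)
i=11: min(r-i=2, Z[1]=0)=0; Z[11]=0
i=12: min(r-i=1, Z[2]=0)=0; Z[12]=0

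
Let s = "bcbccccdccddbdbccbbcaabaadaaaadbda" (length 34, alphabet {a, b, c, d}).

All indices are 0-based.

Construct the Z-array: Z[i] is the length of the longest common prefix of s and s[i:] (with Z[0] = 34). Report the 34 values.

Z[0]=34
i=1: fresh scan; Z[1]=0
i=2: fresh scan; Z[2]=2 scan→box=[2,4)
i=3: min(r-i=1, Z[1]=0)=0; Z[3]=0
i=4: fresh scan; Z[4]=0
i=5: fresh scan; Z[5]=0
i=6: fresh scan; Z[6]=0
i=7: fresh scan; Z[7]=0
i=8: fresh scan; Z[8]=0
i=9: fresh scan; Z[9]=0
i=10: fresh scan; Z[10]=0
i=11: fresh scan; Z[11]=0
i=12: fresh scan; Z[12]=1 scan→box=[12,13)
i=13: fresh scan; Z[13]=0
i=14: fresh scan; Z[14]=2 scan→box=[14,16)
i=15: min(r-i=1, Z[1]=0)=0; Z[15]=0
i=16: fresh scan; Z[16]=0
i=17: fresh scan; Z[17]=1 scan→box=[17,18)
i=18: fresh scan; Z[18]=2 scan→box=[18,20)
i=19: min(r-i=1, Z[1]=0)=0; Z[19]=0
i=20: fresh scan; Z[20]=0
i=21: fresh scan; Z[21]=0
i=22: fresh scan; Z[22]=1 scan→box=[22,23)
i=23: fresh scan; Z[23]=0
i=24: fresh scan; Z[24]=0
i=25: fresh scan; Z[25]=0
i=26: fresh scan; Z[26]=0
i=27: fresh scan; Z[27]=0
i=28: fresh scan; Z[28]=0
i=29: fresh scan; Z[29]=0
i=30: fresh scan; Z[30]=0
i=31: fresh scan; Z[31]=1 scan→box=[31,32)
i=32: fresh scan; Z[32]=0
i=33: fresh scan; Z[33]=0

[34, 0, 2, 0, 0, 0, 0, 0, 0, 0, 0, 0, 1, 0, 2, 0, 0, 1, 2, 0, 0, 0, 1, 0, 0, 0, 0, 0, 0, 0, 0, 1, 0, 0]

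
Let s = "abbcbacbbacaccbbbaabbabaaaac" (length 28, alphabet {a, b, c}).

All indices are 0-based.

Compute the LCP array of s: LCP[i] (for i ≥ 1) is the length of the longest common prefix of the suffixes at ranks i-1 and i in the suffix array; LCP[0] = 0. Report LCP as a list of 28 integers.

[0, 3, 2, 2, 1, 2, 3, 1, 2, 2, 2, 0, 3, 2, 2, 3, 1, 3, 3, 2, 2, 1, 0, 1, 1, 2, 3, 1]

rank | idx | suffix
   0 |  23 | aaaac
   1 |  24 | aaac
   2 |  17 | aabbabaaaac
   3 |  25 | aac
   4 |  21 | abaaaac
   5 |  18 | abbabaaaac
   6 |   0 | abbcbacbbacaccbbbaabbabaaaac
   7 |  26 | ac
   8 |   9 | acaccbbbaabbabaaaac
   9 |   5 | acbbacaccbbbaabbabaaaac
  10 |  11 | accbbbaabbabaaaac
  11 |  22 | baaaac
  12 |  16 | baabbabaaaac
  13 |  20 | babaaaac
  14 |   8 | bacaccbbbaabbabaaaac
  15 |   4 | bacbbacaccbbbaabbabaaaac
  16 |  15 | bbaabbabaaaac
  17 |  19 | bbabaaaac
  18 |   7 | bbacaccbbbaabbabaaaac
  19 |  14 | bbbaabbabaaaac
  20 |   1 | bbcbacbbacaccbbbaabbabaaaac
  21 |   2 | bcbacbbacaccbbbaabbabaaaac
  22 |  27 | c
  23 |  10 | caccbbbaabbabaaaac
  24 |   3 | cbacbbacaccbbbaabbabaaaac
  25 |   6 | cbbacaccbbbaabbabaaaac
  26 |  13 | cbbbaabbabaaaac
  27 |  12 | ccbbbaabbabaaaac

SA = [23, 24, 17, 25, 21, 18, 0, 26, 9, 5, 11, 22, 16, 20, 8, 4, 15, 19, 7, 14, 1, 2, 27, 10, 3, 6, 13, 12]
[i] adj suffixes → lcp
  [1] 23/24 → 3 ('aaa')
  [2] 24/17 → 2 ('aa')
  [3] 17/25 → 2 ('aa')
  [4] 25/21 → 1 ('a')
  [5] 21/18 → 2 ('ab')
  [6] 18/0 → 3 ('abb')
  [7] 0/26 → 1 ('a')
  [8] 26/9 → 2 ('ac')
  [9] 9/5 → 2 ('ac')
  [10] 5/11 → 2 ('ac')
  [11] 11/22 → 0 ('')
  [12] 22/16 → 3 ('baa')
  [13] 16/20 → 2 ('ba')
  [14] 20/8 → 2 ('ba')
  [15] 8/4 → 3 ('bac')
  [16] 4/15 → 1 ('b')
  [17] 15/19 → 3 ('bba')
  [18] 19/7 → 3 ('bba')
  [19] 7/14 → 2 ('bb')
  [20] 14/1 → 2 ('bb')
  [21] 1/2 → 1 ('b')
  [22] 2/27 → 0 ('')
  [23] 27/10 → 1 ('c')
  [24] 10/3 → 1 ('c')
  [25] 3/6 → 2 ('cb')
  [26] 6/13 → 3 ('cbb')
  [27] 13/12 → 1 ('c')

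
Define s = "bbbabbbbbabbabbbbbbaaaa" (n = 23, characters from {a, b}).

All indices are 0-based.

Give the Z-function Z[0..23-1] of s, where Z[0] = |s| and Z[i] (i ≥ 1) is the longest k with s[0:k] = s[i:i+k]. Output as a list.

Z[0]=23
i=1: i≥r, start 0; Z[1]=2 extend→box=[1,3)
i=2: min(r-i=1, Z[1]=2)=1; Z[2]=1
i=3: i≥r, start 0; Z[3]=0
i=4: i≥r, start 0; Z[4]=3 extend→box=[4,7)
i=5: min(r-i=2, Z[1]=2)=2; Z[5]=3 extend→box=[5,8)
i=6: min(r-i=2, Z[1]=2)=2; Z[6]=6 extend→box=[6,12)
i=7: min(r-i=5, Z[1]=2)=2; Z[7]=2
i=8: min(r-i=4, Z[2]=1)=1; Z[8]=1
i=9: min(r-i=3, Z[3]=0)=0; Z[9]=0
i=10: min(r-i=2, Z[4]=3)=2; Z[10]=2
i=11: min(r-i=1, Z[5]=3)=1; Z[11]=1
i=12: i≥r, start 0; Z[12]=0
i=13: i≥r, start 0; Z[13]=3 extend→box=[13,16)
i=14: min(r-i=2, Z[1]=2)=2; Z[14]=3 extend→box=[14,17)
i=15: min(r-i=2, Z[1]=2)=2; Z[15]=3 extend→box=[15,18)
i=16: min(r-i=2, Z[1]=2)=2; Z[16]=4 extend→box=[16,20)
i=17: min(r-i=3, Z[1]=2)=2; Z[17]=2
i=18: min(r-i=2, Z[2]=1)=1; Z[18]=1
i=19: min(r-i=1, Z[3]=0)=0; Z[19]=0
i=20: i≥r, start 0; Z[20]=0
i=21: i≥r, start 0; Z[21]=0
i=22: i≥r, start 0; Z[22]=0

[23, 2, 1, 0, 3, 3, 6, 2, 1, 0, 2, 1, 0, 3, 3, 3, 4, 2, 1, 0, 0, 0, 0]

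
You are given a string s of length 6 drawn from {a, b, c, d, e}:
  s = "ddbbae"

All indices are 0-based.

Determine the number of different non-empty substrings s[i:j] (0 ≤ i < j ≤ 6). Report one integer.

19

rank→(start, suffix):
  0 → (4, 'ae')
  1 → (3, 'bae')
  2 → (2, 'bbae')
  3 → (1, 'dbbae')
  4 → (0, 'ddbbae')
  5 → (5, 'e')

SA = [4, 3, 2, 1, 0, 5]
i: (SA[i-1],SA[i]) lcp shared
  1: (4,3) 0 ''
  2: (3,2) 1 'b'
  3: (2,1) 0 ''
  4: (1,0) 1 'd'
  5: (0,5) 0 ''

n(n+1)/2 = 6·7/2 = 21
Σ LCP = 0 + 0 + 1 + 0 + 1 + 0 = 2
distinct = 21 − 2 = 19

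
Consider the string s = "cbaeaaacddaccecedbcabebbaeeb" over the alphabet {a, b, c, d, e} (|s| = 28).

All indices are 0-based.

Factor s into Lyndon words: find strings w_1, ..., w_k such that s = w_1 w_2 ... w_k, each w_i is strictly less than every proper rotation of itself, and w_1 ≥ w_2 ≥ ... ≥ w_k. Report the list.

["c", "b", "ae", "aaacddaccecedbcabebbaeeb"]

emit factor 1: 'c' (i=0, period=1)
emit factor 2: 'b' (i=1, period=1)
emit factor 3: 'ae' (i=2, period=2)
emit factor 4: 'aaacddaccecedbcabebbaeeb' (i=4, period=24)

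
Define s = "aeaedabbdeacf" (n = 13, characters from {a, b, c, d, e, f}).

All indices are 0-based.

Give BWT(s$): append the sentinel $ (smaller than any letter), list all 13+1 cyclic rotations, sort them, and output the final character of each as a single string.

rank  rotation        last
    0  $aeaedabbdeacf  f
    1  abbdeacf$aeaed  d
    2  acf$aeaedabbde  e
    3  aeaedabbdeacf$  $
    4  aedabbdeacf$ae  e
    5  bbdeacf$aeaeda  a
    6  bdeacf$aeaedab  b
    7  cf$aeaedabbdea  a
    8  dabbdeacf$aeae  e
    9  deacf$aeaedabb  b
   10  eacf$aeaedabbd  d
   11  eaedabbdeacf$a  a
   12  edabbdeacf$aea  a
   13  f$aeaedabbdeac  c

fde$eabaebdaac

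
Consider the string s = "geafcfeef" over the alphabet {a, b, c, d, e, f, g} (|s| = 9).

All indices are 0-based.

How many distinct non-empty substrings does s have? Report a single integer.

41

rank→(start, suffix):
  0 → (2, 'afcfeef')
  1 → (4, 'cfeef')
  2 → (1, 'eafcfeef')
  3 → (6, 'eef')
  4 → (7, 'ef')
  5 → (8, 'f')
  6 → (3, 'fcfeef')
  7 → (5, 'feef')
  8 → (0, 'geafcfeef')

SA = [2, 4, 1, 6, 7, 8, 3, 5, 0]
[i] adj suffixes → lcp
  [1] 2/4 → 0 ('')
  [2] 4/1 → 0 ('')
  [3] 1/6 → 1 ('e')
  [4] 6/7 → 1 ('e')
  [5] 7/8 → 0 ('')
  [6] 8/3 → 1 ('f')
  [7] 3/5 → 1 ('f')
  [8] 5/0 → 0 ('')

n(n+1)/2 = 9·10/2 = 45
Σ LCP = 0 + 0 + 0 + 1 + 1 + 0 + 1 + 1 + 0 = 4
distinct = 45 − 4 = 41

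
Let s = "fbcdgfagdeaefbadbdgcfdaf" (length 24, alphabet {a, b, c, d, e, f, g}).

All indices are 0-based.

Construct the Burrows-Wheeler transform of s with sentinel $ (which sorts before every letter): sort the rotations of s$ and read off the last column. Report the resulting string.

fbedfffdbgfagbcdaage$cdad

rank  rotation                   last
    0  $fbcdgfagdeaefbadbdgcfdaf  f
    1  adbdgcfdaf$fbcdgfagdeaefb  b
    2  aefbadbdgcfdaf$fbcdgfagde  e
    3  af$fbcdgfagdeaefbadbdgcfd  d
    4  agdeaefbadbdgcfdaf$fbcdgf  f
    5  badbdgcfdaf$fbcdgfagdeaef  f
    6  bcdgfagdeaefbadbdgcfdaf$f  f
    7  bdgcfdaf$fbcdgfagdeaefbad  d
    8  cdgfagdeaefbadbdgcfdaf$fb  b
    9  cfdaf$fbcdgfagdeaefbadbdg  g
   10  daf$fbcdgfagdeaefbadbdgcf  f
   11  dbdgcfdaf$fbcdgfagdeaefba  a
   12  deaefbadbdgcfdaf$fbcdgfag  g
   13  dgcfdaf$fbcdgfagdeaefbadb  b
   14  dgfagdeaefbadbdgcfdaf$fbc  c
   15  eaefbadbdgcfdaf$fbcdgfagd  d
   16  efbadbdgcfdaf$fbcdgfagdea  a
   17  f$fbcdgfagdeaefbadbdgcfda  a
   18  fagdeaefbadbdgcfdaf$fbcdg  g
   19  fbadbdgcfdaf$fbcdgfagdeae  e
   20  fbcdgfagdeaefbadbdgcfdaf$  $
   21  fdaf$fbcdgfagdeaefbadbdgc  c
   22  gcfdaf$fbcdgfagdeaefbadbd  d
   23  gdeaefbadbdgcfdaf$fbcdgfa  a
   24  gfagdeaefbadbdgcfdaf$fbcd  d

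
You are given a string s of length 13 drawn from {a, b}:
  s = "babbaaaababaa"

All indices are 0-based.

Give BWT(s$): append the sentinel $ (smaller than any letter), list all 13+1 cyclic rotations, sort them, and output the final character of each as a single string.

rank  rotation        last
    0  $babbaaaababaa  a
    1  a$babbaaaababa  a
    2  aa$babbaaaabab  b
    3  aaaababaa$babb  b
    4  aaababaa$babba  a
    5  aababaa$babbaa  a
    6  abaa$babbaaaab  b
    7  ababaa$babbaaa  a
    8  abbaaaababaa$b  b
    9  baa$babbaaaaba  a
   10  baaaababaa$bab  b
   11  babaa$babbaaaa  a
   12  babbaaaababaa$  $
   13  bbaaaababaa$ba  a

aabbaabababa$a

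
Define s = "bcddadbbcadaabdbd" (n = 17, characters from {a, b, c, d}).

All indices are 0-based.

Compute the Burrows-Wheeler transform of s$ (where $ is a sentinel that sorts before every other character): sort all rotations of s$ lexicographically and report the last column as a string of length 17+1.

ddacddb$dabbbadabc

rank  rotation            last
    0  $bcddadbbcadaabdbd  d
    1  aabdbd$bcddadbbcad  d
    2  abdbd$bcddadbbcada  a
    3  adaabdbd$bcddadbbc  c
    4  adbbcadaabdbd$bcdd  d
    5  bbcadaabdbd$bcddad  d
    6  bcadaabdbd$bcddadb  b
    7  bcddadbbcadaabdbd$  $
    8  bd$bcddadbbcadaabd  d
    9  bdbd$bcddadbbcadaa  a
   10  cadaabdbd$bcddadbb  b
   11  cddadbbcadaabdbd$b  b
   12  d$bcddadbbcadaabdb  b
   13  daabdbd$bcddadbbca  a
   14  dadbbcadaabdbd$bcd  d
   15  dbbcadaabdbd$bcdda  a
   16  dbd$bcddadbbcadaab  b
   17  ddadbbcadaabdbd$bc  c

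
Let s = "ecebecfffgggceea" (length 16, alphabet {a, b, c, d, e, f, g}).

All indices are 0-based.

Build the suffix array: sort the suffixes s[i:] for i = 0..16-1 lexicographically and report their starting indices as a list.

[15, 3, 1, 12, 5, 14, 2, 0, 4, 13, 6, 7, 8, 11, 10, 9]

rank | idx | suffix
   0 |  15 | a
   1 |   3 | becfffgggceea
   2 |   1 | cebecfffgggceea
   3 |  12 | ceea
   4 |   5 | cfffgggceea
   5 |  14 | ea
   6 |   2 | ebecfffgggceea
   7 |   0 | ecebecfffgggceea
   8 |   4 | ecfffgggceea
   9 |  13 | eea
  10 |   6 | fffgggceea
  11 |   7 | ffgggceea
  12 |   8 | fgggceea
  13 |  11 | gceea
  14 |  10 | ggceea
  15 |   9 | gggceea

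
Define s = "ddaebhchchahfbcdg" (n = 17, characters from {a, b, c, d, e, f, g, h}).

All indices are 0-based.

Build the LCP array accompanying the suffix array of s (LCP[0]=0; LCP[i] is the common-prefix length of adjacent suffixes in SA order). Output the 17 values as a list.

rank→(start, suffix):
  0 → (2, 'aebhchchahfbcdg')
  1 → (10, 'ahfbcdg')
  2 → (13, 'bcdg')
  3 → (4, 'bhchchahfbcdg')
  4 → (14, 'cdg')
  5 → (8, 'chahfbcdg')
  6 → (6, 'chchahfbcdg')
  7 → (1, 'daebhchchahfbcdg')
  8 → (0, 'ddaebhchchahfbcdg')
  9 → (15, 'dg')
  10 → (3, 'ebhchchahfbcdg')
  11 → (12, 'fbcdg')
  12 → (16, 'g')
  13 → (9, 'hahfbcdg')
  14 → (7, 'hchahfbcdg')
  15 → (5, 'hchchahfbcdg')
  16 → (11, 'hfbcdg')

SA = [2, 10, 13, 4, 14, 8, 6, 1, 0, 15, 3, 12, 16, 9, 7, 5, 11]
rank  pair      lcp
   1  s[2:],s[10:]  1  'a'
   2  s[10:],s[13:]  0  ''
   3  s[13:],s[4:]  1  'b'
   4  s[4:],s[14:]  0  ''
   5  s[14:],s[8:]  1  'c'
   6  s[8:],s[6:]  2  'ch'
   7  s[6:],s[1:]  0  ''
   8  s[1:],s[0:]  1  'd'
   9  s[0:],s[15:]  1  'd'
  10  s[15:],s[3:]  0  ''
  11  s[3:],s[12:]  0  ''
  12  s[12:],s[16:]  0  ''
  13  s[16:],s[9:]  0  ''
  14  s[9:],s[7:]  1  'h'
  15  s[7:],s[5:]  3  'hch'
  16  s[5:],s[11:]  1  'h'

[0, 1, 0, 1, 0, 1, 2, 0, 1, 1, 0, 0, 0, 0, 1, 3, 1]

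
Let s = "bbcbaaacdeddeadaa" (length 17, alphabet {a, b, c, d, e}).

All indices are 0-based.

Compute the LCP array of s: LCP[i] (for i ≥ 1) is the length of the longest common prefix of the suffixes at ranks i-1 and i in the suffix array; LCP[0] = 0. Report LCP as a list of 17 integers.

rank→(start, suffix):
  0 → (16, 'a')
  1 → (15, 'aa')
  2 → (4, 'aaacdeddeadaa')
  3 → (5, 'aacdeddeadaa')
  4 → (6, 'acdeddeadaa')
  5 → (13, 'adaa')
  6 → (3, 'baaacdeddeadaa')
  7 → (0, 'bbcbaaacdeddeadaa')
  8 → (1, 'bcbaaacdeddeadaa')
  9 → (2, 'cbaaacdeddeadaa')
  10 → (7, 'cdeddeadaa')
  11 → (14, 'daa')
  12 → (10, 'ddeadaa')
  13 → (11, 'deadaa')
  14 → (8, 'deddeadaa')
  15 → (12, 'eadaa')
  16 → (9, 'eddeadaa')

SA = [16, 15, 4, 5, 6, 13, 3, 0, 1, 2, 7, 14, 10, 11, 8, 12, 9]
[i] adj suffixes → lcp
  [1] 16/15 → 1 ('a')
  [2] 15/4 → 2 ('aa')
  [3] 4/5 → 2 ('aa')
  [4] 5/6 → 1 ('a')
  [5] 6/13 → 1 ('a')
  [6] 13/3 → 0 ('')
  [7] 3/0 → 1 ('b')
  [8] 0/1 → 1 ('b')
  [9] 1/2 → 0 ('')
  [10] 2/7 → 1 ('c')
  [11] 7/14 → 0 ('')
  [12] 14/10 → 1 ('d')
  [13] 10/11 → 1 ('d')
  [14] 11/8 → 2 ('de')
  [15] 8/12 → 0 ('')
  [16] 12/9 → 1 ('e')

[0, 1, 2, 2, 1, 1, 0, 1, 1, 0, 1, 0, 1, 1, 2, 0, 1]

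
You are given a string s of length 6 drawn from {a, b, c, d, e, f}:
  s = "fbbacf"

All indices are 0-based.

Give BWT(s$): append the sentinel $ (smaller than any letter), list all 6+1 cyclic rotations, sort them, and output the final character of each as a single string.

rank  rotation last
    0  $fbbacf  f
    1  acf$fbb  b
    2  bacf$fb  b
    3  bbacf$f  f
    4  cf$fbba  a
    5  f$fbbac  c
    6  fbbacf$  $

fbbfac$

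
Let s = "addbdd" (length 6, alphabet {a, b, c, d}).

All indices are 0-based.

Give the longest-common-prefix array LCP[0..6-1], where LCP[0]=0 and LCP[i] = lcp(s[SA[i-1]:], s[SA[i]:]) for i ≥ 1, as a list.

rank→(start, suffix):
  0 → (0, 'addbdd')
  1 → (3, 'bdd')
  2 → (5, 'd')
  3 → (2, 'dbdd')
  4 → (4, 'dd')
  5 → (1, 'ddbdd')

SA = [0, 3, 5, 2, 4, 1]
rank  pair      lcp
   1  s[0:],s[3:]  0  ''
   2  s[3:],s[5:]  0  ''
   3  s[5:],s[2:]  1  'd'
   4  s[2:],s[4:]  1  'd'
   5  s[4:],s[1:]  2  'dd'

[0, 0, 0, 1, 1, 2]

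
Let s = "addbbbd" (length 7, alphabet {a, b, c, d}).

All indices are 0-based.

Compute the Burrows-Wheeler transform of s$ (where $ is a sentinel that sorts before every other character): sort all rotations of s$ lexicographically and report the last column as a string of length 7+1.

d$dbbbda

rank  rotation  last
    0  $addbbbd  d
    1  addbbbd$  $
    2  bbbd$add  d
    3  bbd$addb  b
    4  bd$addbb  b
    5  d$addbbb  b
    6  dbbbd$ad  d
    7  ddbbbd$a  a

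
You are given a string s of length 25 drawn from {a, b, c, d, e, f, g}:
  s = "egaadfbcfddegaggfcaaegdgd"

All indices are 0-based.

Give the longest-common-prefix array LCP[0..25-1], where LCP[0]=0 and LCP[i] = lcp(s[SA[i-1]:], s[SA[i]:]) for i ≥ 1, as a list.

rank→(start, suffix):
  0 → (2, 'aadfbcfddegaggfcaaegdgd')
  1 → (18, 'aaegdgd')
  2 → (3, 'adfbcfddegaggfcaaegdgd')
  3 → (19, 'aegdgd')
  4 → (13, 'aggfcaaegdgd')
  5 → (6, 'bcfddegaggfcaaegdgd')
  6 → (17, 'caaegdgd')
  7 → (7, 'cfddegaggfcaaegdgd')
  8 → (24, 'd')
  9 → (9, 'ddegaggfcaaegdgd')
  10 → (10, 'degaggfcaaegdgd')
  11 → (4, 'dfbcfddegaggfcaaegdgd')
  12 → (22, 'dgd')
  13 → (0, 'egaadfbcfddegaggfcaaegdgd')
  14 → (11, 'egaggfcaaegdgd')
  15 → (20, 'egdgd')
  16 → (5, 'fbcfddegaggfcaaegdgd')
  17 → (16, 'fcaaegdgd')
  18 → (8, 'fddegaggfcaaegdgd')
  19 → (1, 'gaadfbcfddegaggfcaaegdgd')
  20 → (12, 'gaggfcaaegdgd')
  21 → (23, 'gd')
  22 → (21, 'gdgd')
  23 → (15, 'gfcaaegdgd')
  24 → (14, 'ggfcaaegdgd')

SA = [2, 18, 3, 19, 13, 6, 17, 7, 24, 9, 10, 4, 22, 0, 11, 20, 5, 16, 8, 1, 12, 23, 21, 15, 14]
i: (SA[i-1],SA[i]) lcp shared
  1: (2,18) 2 'aa'
  2: (18,3) 1 'a'
  3: (3,19) 1 'a'
  4: (19,13) 1 'a'
  5: (13,6) 0 ''
  6: (6,17) 0 ''
  7: (17,7) 1 'c'
  8: (7,24) 0 ''
  9: (24,9) 1 'd'
  10: (9,10) 1 'd'
  11: (10,4) 1 'd'
  12: (4,22) 1 'd'
  13: (22,0) 0 ''
  14: (0,11) 3 'ega'
  15: (11,20) 2 'eg'
  16: (20,5) 0 ''
  17: (5,16) 1 'f'
  18: (16,8) 1 'f'
  19: (8,1) 0 ''
  20: (1,12) 2 'ga'
  21: (12,23) 1 'g'
  22: (23,21) 2 'gd'
  23: (21,15) 1 'g'
  24: (15,14) 1 'g'

[0, 2, 1, 1, 1, 0, 0, 1, 0, 1, 1, 1, 1, 0, 3, 2, 0, 1, 1, 0, 2, 1, 2, 1, 1]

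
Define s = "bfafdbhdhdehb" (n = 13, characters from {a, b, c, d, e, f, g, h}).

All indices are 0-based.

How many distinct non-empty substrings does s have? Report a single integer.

83

rank→(start, suffix):
  0 → (2, 'afdbhdhdehb')
  1 → (12, 'b')
  2 → (0, 'bfafdbhdhdehb')
  3 → (5, 'bhdhdehb')
  4 → (4, 'dbhdhdehb')
  5 → (9, 'dehb')
  6 → (7, 'dhdehb')
  7 → (10, 'ehb')
  8 → (1, 'fafdbhdhdehb')
  9 → (3, 'fdbhdhdehb')
  10 → (11, 'hb')
  11 → (8, 'hdehb')
  12 → (6, 'hdhdehb')

SA = [2, 12, 0, 5, 4, 9, 7, 10, 1, 3, 11, 8, 6]
[i] adj suffixes → lcp
  [1] 2/12 → 0 ('')
  [2] 12/0 → 1 ('b')
  [3] 0/5 → 1 ('b')
  [4] 5/4 → 0 ('')
  [5] 4/9 → 1 ('d')
  [6] 9/7 → 1 ('d')
  [7] 7/10 → 0 ('')
  [8] 10/1 → 0 ('')
  [9] 1/3 → 1 ('f')
  [10] 3/11 → 0 ('')
  [11] 11/8 → 1 ('h')
  [12] 8/6 → 2 ('hd')

n(n+1)/2 = 13·14/2 = 91
Σ LCP = 0 + 0 + 1 + 1 + 0 + 1 + 1 + 0 + 0 + 1 + 0 + 1 + 2 = 8
distinct = 91 − 8 = 83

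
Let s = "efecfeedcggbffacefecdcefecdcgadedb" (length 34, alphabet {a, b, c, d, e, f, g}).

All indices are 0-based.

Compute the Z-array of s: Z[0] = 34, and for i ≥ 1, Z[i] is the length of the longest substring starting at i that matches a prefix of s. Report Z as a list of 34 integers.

Z[0]=34
i=1: i≥r, start 0; Z[1]=0
i=2: i≥r, start 0; Z[2]=1 extend→box=[2,3)
i=3: i≥r, start 0; Z[3]=0
i=4: i≥r, start 0; Z[4]=0
i=5: i≥r, start 0; Z[5]=1 extend→box=[5,6)
i=6: i≥r, start 0; Z[6]=1 extend→box=[6,7)
i=7: i≥r, start 0; Z[7]=0
i=8: i≥r, start 0; Z[8]=0
i=9: i≥r, start 0; Z[9]=0
i=10: i≥r, start 0; Z[10]=0
i=11: i≥r, start 0; Z[11]=0
i=12: i≥r, start 0; Z[12]=0
i=13: i≥r, start 0; Z[13]=0
i=14: i≥r, start 0; Z[14]=0
i=15: i≥r, start 0; Z[15]=0
i=16: i≥r, start 0; Z[16]=4 extend→box=[16,20)
i=17: min(r-i=3, Z[1]=0)=0; Z[17]=0
i=18: min(r-i=2, Z[2]=1)=1; Z[18]=1
i=19: min(r-i=1, Z[3]=0)=0; Z[19]=0
i=20: i≥r, start 0; Z[20]=0
i=21: i≥r, start 0; Z[21]=0
i=22: i≥r, start 0; Z[22]=4 extend→box=[22,26)
i=23: min(r-i=3, Z[1]=0)=0; Z[23]=0
i=24: min(r-i=2, Z[2]=1)=1; Z[24]=1
i=25: min(r-i=1, Z[3]=0)=0; Z[25]=0
i=26: i≥r, start 0; Z[26]=0
i=27: i≥r, start 0; Z[27]=0
i=28: i≥r, start 0; Z[28]=0
i=29: i≥r, start 0; Z[29]=0
i=30: i≥r, start 0; Z[30]=0
i=31: i≥r, start 0; Z[31]=1 extend→box=[31,32)
i=32: i≥r, start 0; Z[32]=0
i=33: i≥r, start 0; Z[33]=0

[34, 0, 1, 0, 0, 1, 1, 0, 0, 0, 0, 0, 0, 0, 0, 0, 4, 0, 1, 0, 0, 0, 4, 0, 1, 0, 0, 0, 0, 0, 0, 1, 0, 0]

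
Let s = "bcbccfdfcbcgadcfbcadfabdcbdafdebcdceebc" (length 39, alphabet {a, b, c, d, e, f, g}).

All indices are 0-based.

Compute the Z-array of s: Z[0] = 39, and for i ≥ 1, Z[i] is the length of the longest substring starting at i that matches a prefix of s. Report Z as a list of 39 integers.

Z[0]=39
i=1: i≥r, start 0; Z[1]=0
i=2: i≥r, start 0; Z[2]=2 scan→box=[2,4)
i=3: min(r-i=1, Z[1]=0)=0; Z[3]=0
i=4: i≥r, start 0; Z[4]=0
i=5: i≥r, start 0; Z[5]=0
i=6: i≥r, start 0; Z[6]=0
i=7: i≥r, start 0; Z[7]=0
i=8: i≥r, start 0; Z[8]=0
i=9: i≥r, start 0; Z[9]=2 scan→box=[9,11)
i=10: min(r-i=1, Z[1]=0)=0; Z[10]=0
i=11: i≥r, start 0; Z[11]=0
i=12: i≥r, start 0; Z[12]=0
i=13: i≥r, start 0; Z[13]=0
i=14: i≥r, start 0; Z[14]=0
i=15: i≥r, start 0; Z[15]=0
i=16: i≥r, start 0; Z[16]=2 scan→box=[16,18)
i=17: min(r-i=1, Z[1]=0)=0; Z[17]=0
i=18: i≥r, start 0; Z[18]=0
i=19: i≥r, start 0; Z[19]=0
i=20: i≥r, start 0; Z[20]=0
i=21: i≥r, start 0; Z[21]=0
i=22: i≥r, start 0; Z[22]=1 scan→box=[22,23)
i=23: i≥r, start 0; Z[23]=0
i=24: i≥r, start 0; Z[24]=0
i=25: i≥r, start 0; Z[25]=1 scan→box=[25,26)
i=26: i≥r, start 0; Z[26]=0
i=27: i≥r, start 0; Z[27]=0
i=28: i≥r, start 0; Z[28]=0
i=29: i≥r, start 0; Z[29]=0
i=30: i≥r, start 0; Z[30]=0
i=31: i≥r, start 0; Z[31]=2 scan→box=[31,33)
i=32: min(r-i=1, Z[1]=0)=0; Z[32]=0
i=33: i≥r, start 0; Z[33]=0
i=34: i≥r, start 0; Z[34]=0
i=35: i≥r, start 0; Z[35]=0
i=36: i≥r, start 0; Z[36]=0
i=37: i≥r, start 0; Z[37]=2 scan→box=[37,39)
i=38: min(r-i=1, Z[1]=0)=0; Z[38]=0

[39, 0, 2, 0, 0, 0, 0, 0, 0, 2, 0, 0, 0, 0, 0, 0, 2, 0, 0, 0, 0, 0, 1, 0, 0, 1, 0, 0, 0, 0, 0, 2, 0, 0, 0, 0, 0, 2, 0]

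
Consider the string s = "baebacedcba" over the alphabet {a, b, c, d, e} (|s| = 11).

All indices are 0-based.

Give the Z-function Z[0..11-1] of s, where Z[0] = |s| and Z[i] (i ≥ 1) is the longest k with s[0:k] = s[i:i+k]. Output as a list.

[11, 0, 0, 2, 0, 0, 0, 0, 0, 2, 0]

Z[0]=11
i=1: fresh scan; Z[1]=0
i=2: fresh scan; Z[2]=0
i=3: fresh scan; Z[3]=2 grow→box=[3,5)
i=4: min(r-i=1, Z[1]=0)=0; Z[4]=0
i=5: fresh scan; Z[5]=0
i=6: fresh scan; Z[6]=0
i=7: fresh scan; Z[7]=0
i=8: fresh scan; Z[8]=0
i=9: fresh scan; Z[9]=2 grow→box=[9,11)
i=10: min(r-i=1, Z[1]=0)=0; Z[10]=0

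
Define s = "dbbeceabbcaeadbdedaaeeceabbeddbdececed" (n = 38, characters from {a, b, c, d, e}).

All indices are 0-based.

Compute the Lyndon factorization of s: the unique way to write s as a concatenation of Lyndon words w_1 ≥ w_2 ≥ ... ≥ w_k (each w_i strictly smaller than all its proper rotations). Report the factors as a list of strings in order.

emit factor 1: 'd' (i=0, period=1)
emit factor 2: 'bbece' (i=1, period=5)
emit factor 3: 'abbcaeadbded' (i=6, period=12)
emit factor 4: 'aaeeceabbeddbdececed' (i=18, period=20)

["d", "bbece", "abbcaeadbded", "aaeeceabbeddbdececed"]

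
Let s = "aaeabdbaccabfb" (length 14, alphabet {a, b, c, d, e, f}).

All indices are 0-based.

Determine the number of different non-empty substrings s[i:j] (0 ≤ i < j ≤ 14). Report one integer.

96

rank | idx | suffix
   0 |   0 | aaeabdbaccabfb
   1 |   3 | abdbaccabfb
   2 |  10 | abfb
   3 |   7 | accabfb
   4 |   1 | aeabdbaccabfb
   5 |  13 | b
   6 |   6 | baccabfb
   7 |   4 | bdbaccabfb
   8 |  11 | bfb
   9 |   9 | cabfb
  10 |   8 | ccabfb
  11 |   5 | dbaccabfb
  12 |   2 | eabdbaccabfb
  13 |  12 | fb

SA = [0, 3, 10, 7, 1, 13, 6, 4, 11, 9, 8, 5, 2, 12]
i: (SA[i-1],SA[i]) lcp shared
  1: (0,3) 1 'a'
  2: (3,10) 2 'ab'
  3: (10,7) 1 'a'
  4: (7,1) 1 'a'
  5: (1,13) 0 ''
  6: (13,6) 1 'b'
  7: (6,4) 1 'b'
  8: (4,11) 1 'b'
  9: (11,9) 0 ''
  10: (9,8) 1 'c'
  11: (8,5) 0 ''
  12: (5,2) 0 ''
  13: (2,12) 0 ''

n(n+1)/2 = 14·15/2 = 105
Σ LCP = 0 + 1 + 2 + 1 + 1 + 0 + 1 + 1 + 1 + 0 + 1 + 0 + 0 + 0 = 9
distinct = 105 − 9 = 96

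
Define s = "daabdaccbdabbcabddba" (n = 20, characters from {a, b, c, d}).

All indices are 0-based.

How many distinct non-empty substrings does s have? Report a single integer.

186

sorted suffixes:
  #0 SA[0]=19  'a'
  #1 SA[1]=1  'aabdaccbdabbcabddba'
  #2 SA[2]=10  'abbcabddba'
  #3 SA[3]=2  'abdaccbdabbcabddba'
  #4 SA[4]=14  'abddba'
  #5 SA[5]=5  'accbdabbcabddba'
  #6 SA[6]=18  'ba'
  #7 SA[7]=11  'bbcabddba'
  #8 SA[8]=12  'bcabddba'
  #9 SA[9]=8  'bdabbcabddba'
  #10 SA[10]=3  'bdaccbdabbcabddba'
  #11 SA[11]=15  'bddba'
  #12 SA[12]=13  'cabddba'
  #13 SA[13]=7  'cbdabbcabddba'
  #14 SA[14]=6  'ccbdabbcabddba'
  #15 SA[15]=0  'daabdaccbdabbcabddba'
  #16 SA[16]=9  'dabbcabddba'
  #17 SA[17]=4  'daccbdabbcabddba'
  #18 SA[18]=17  'dba'
  #19 SA[19]=16  'ddba'

SA = [19, 1, 10, 2, 14, 5, 18, 11, 12, 8, 3, 15, 13, 7, 6, 0, 9, 4, 17, 16]
[i] adj suffixes → lcp
  [1] 19/1 → 1 ('a')
  [2] 1/10 → 1 ('a')
  [3] 10/2 → 2 ('ab')
  [4] 2/14 → 3 ('abd')
  [5] 14/5 → 1 ('a')
  [6] 5/18 → 0 ('')
  [7] 18/11 → 1 ('b')
  [8] 11/12 → 1 ('b')
  [9] 12/8 → 1 ('b')
  [10] 8/3 → 3 ('bda')
  [11] 3/15 → 2 ('bd')
  [12] 15/13 → 0 ('')
  [13] 13/7 → 1 ('c')
  [14] 7/6 → 1 ('c')
  [15] 6/0 → 0 ('')
  [16] 0/9 → 2 ('da')
  [17] 9/4 → 2 ('da')
  [18] 4/17 → 1 ('d')
  [19] 17/16 → 1 ('d')

n(n+1)/2 = 20·21/2 = 210
Σ LCP = 0 + 1 + 1 + 2 + 3 + 1 + 0 + 1 + 1 + 1 + 3 + 2 + 0 + 1 + 1 + 0 + 2 + 2 + 1 + 1 = 24
distinct = 210 − 24 = 186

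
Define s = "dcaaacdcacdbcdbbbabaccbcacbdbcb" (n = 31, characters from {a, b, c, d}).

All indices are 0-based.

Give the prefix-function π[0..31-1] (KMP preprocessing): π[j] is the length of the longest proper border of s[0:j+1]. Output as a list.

π[0] = 0
j=1 s[j]='c': π[1]=0 (border '')
j=2 s[j]='a': π[2]=0 (border '')
j=3 s[j]='a': π[3]=0 (border '')
j=4 s[j]='a': π[4]=0 (border '')
j=5 s[j]='c': π[5]=0 (border '')
j=6 s[j]='d': π[6]=1 (border 'd')
j=7 s[j]='c': π[7]=2 (border 'dc')
j=8 s[j]='a': π[8]=3 (border 'dca')
j=9 s[j]='c': k: 3→0; π[9]=0 (border '')
j=10 s[j]='d': π[10]=1 (border 'd')
j=11 s[j]='b': k: 1→0; π[11]=0 (border '')
j=12 s[j]='c': π[12]=0 (border '')
j=13 s[j]='d': π[13]=1 (border 'd')
j=14 s[j]='b': k: 1→0; π[14]=0 (border '')
j=15 s[j]='b': π[15]=0 (border '')
j=16 s[j]='b': π[16]=0 (border '')
j=17 s[j]='a': π[17]=0 (border '')
j=18 s[j]='b': π[18]=0 (border '')
j=19 s[j]='a': π[19]=0 (border '')
j=20 s[j]='c': π[20]=0 (border '')
j=21 s[j]='c': π[21]=0 (border '')
j=22 s[j]='b': π[22]=0 (border '')
j=23 s[j]='c': π[23]=0 (border '')
j=24 s[j]='a': π[24]=0 (border '')
j=25 s[j]='c': π[25]=0 (border '')
j=26 s[j]='b': π[26]=0 (border '')
j=27 s[j]='d': π[27]=1 (border 'd')
j=28 s[j]='b': k: 1→0; π[28]=0 (border '')
j=29 s[j]='c': π[29]=0 (border '')
j=30 s[j]='b': π[30]=0 (border '')

[0, 0, 0, 0, 0, 0, 1, 2, 3, 0, 1, 0, 0, 1, 0, 0, 0, 0, 0, 0, 0, 0, 0, 0, 0, 0, 0, 1, 0, 0, 0]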